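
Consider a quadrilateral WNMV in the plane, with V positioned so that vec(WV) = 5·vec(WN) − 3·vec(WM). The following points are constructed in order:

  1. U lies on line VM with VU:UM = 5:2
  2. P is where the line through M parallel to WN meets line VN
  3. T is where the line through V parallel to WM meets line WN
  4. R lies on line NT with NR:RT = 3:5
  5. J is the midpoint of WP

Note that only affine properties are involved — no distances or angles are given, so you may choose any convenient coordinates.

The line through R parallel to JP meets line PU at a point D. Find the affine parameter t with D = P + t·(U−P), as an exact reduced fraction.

t = 105/58

Work in coordinates with W = (0, 0), N = (1, 0), M = (0, 1), V = (5, -3).
1. U lies on line VM with VU:UM = 5:2 ⇒ U = (10/7, -1/7)
2. P is where the line through M parallel to WN meets line VN ⇒ P = (-1/3, 1)
3. T is where the line through V parallel to WM meets line WN ⇒ T = (5, 0)
4. R lies on line NT with NR:RT = 3:5 ⇒ R = (5/2, 0)
5. J is the midpoint of WP ⇒ J = (-1/6, 1/2)
through R parallel to JP: direction (-1/6, 1/2); meets PU at D = (497/174, -31/29)
D = P + t·(U−P) with t = 105/58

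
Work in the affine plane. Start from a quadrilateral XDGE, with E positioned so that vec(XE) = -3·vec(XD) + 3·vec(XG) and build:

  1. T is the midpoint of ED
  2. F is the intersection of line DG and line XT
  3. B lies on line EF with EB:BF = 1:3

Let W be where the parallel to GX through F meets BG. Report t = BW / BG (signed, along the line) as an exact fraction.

t = 3/11

Work in coordinates with X = (0, 0), D = (1, 0), G = (0, 1), E = (-3, 3).
1. T is the midpoint of ED ⇒ T = (-1, 3/2)
2. F is the intersection of line DG and line XT ⇒ F = (-2, 3)
3. B lies on line EF with EB:BF = 1:3 ⇒ B = (-11/4, 3)
through F parallel to GX: direction (0, -1); meets BG at W = (-2, 27/11)
W = B + t·(G−B) with t = 3/11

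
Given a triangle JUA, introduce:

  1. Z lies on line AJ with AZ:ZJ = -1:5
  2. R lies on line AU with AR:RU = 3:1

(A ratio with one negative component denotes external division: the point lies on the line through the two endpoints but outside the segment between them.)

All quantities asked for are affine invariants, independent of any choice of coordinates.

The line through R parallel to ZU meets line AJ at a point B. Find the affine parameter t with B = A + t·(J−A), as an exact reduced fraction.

Set J = (0, 0), U = (1, 0), A = (0, 1); any affine frame gives the same invariant.
1. Z lies on line AJ with AZ:ZJ = -1:5 ⇒ Z = (0, 5/4)
2. R lies on line AU with AR:RU = 3:1 ⇒ R = (3/4, 1/4)
through R parallel to ZU: direction (1, -5/4); meets AJ at B = (0, 19/16)
B = A + t·(J−A) with t = -3/16

t = -3/16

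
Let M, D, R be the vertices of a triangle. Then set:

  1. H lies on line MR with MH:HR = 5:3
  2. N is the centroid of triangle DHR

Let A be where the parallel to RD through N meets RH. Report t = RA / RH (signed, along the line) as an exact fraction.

Set M = (0, 0), D = (1, 0), R = (0, 1); any affine frame gives the same invariant.
1. H lies on line MR with MH:HR = 5:3 ⇒ H = (0, 5/8)
2. N is the centroid of triangle DHR ⇒ N = (1/3, 13/24)
through N parallel to RD: direction (1, -1); meets RH at A = (0, 7/8)
A = R + t·(H−R) with t = 1/3

t = 1/3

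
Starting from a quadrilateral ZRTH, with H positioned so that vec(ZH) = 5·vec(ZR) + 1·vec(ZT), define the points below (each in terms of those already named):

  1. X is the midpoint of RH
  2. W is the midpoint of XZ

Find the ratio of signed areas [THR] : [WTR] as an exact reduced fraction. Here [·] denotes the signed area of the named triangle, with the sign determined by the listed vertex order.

[THR]:[WTR] = -20/3

Choose coordinates Z = (0, 0), R = (1, 0), T = (0, 1), H = (5, 1).
1. X is the midpoint of RH ⇒ X = (3, 1/2)
2. W is the midpoint of XZ ⇒ W = (3/2, 1/4)
2·[THR] = -5, 2·[WTR] = 3/4
[THR]:[WTR] = -5:3/4 = -20/3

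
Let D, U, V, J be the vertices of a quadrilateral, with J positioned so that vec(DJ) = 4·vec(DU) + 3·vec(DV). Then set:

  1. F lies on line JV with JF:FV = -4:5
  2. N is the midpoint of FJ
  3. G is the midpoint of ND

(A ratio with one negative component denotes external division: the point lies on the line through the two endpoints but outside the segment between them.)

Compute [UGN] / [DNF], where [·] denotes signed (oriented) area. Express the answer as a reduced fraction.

[UGN]:[DNF] = 7/16

Choose coordinates D = (0, 0), U = (1, 0), V = (0, 1), J = (4, 3).
1. F lies on line JV with JF:FV = -4:5 ⇒ F = (20, 11)
2. N is the midpoint of FJ ⇒ N = (12, 7)
3. G is the midpoint of ND ⇒ G = (6, 7/2)
2·[UGN] = -7/2, 2·[DNF] = -8
[UGN]:[DNF] = -7/2:-8 = 7/16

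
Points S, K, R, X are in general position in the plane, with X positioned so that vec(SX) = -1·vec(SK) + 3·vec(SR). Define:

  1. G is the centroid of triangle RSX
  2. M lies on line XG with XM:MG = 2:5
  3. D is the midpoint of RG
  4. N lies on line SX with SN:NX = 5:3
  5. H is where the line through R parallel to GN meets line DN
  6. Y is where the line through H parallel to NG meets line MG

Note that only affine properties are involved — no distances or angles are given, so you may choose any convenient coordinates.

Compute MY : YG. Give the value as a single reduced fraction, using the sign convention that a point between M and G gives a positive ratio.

Work in coordinates with S = (0, 0), K = (1, 0), R = (0, 1), X = (-1, 3).
1. G is the centroid of triangle RSX ⇒ G = (-1/3, 4/3)
2. M lies on line XG with XM:MG = 2:5 ⇒ M = (-17/21, 53/21)
3. D is the midpoint of RG ⇒ D = (-1/6, 7/6)
4. N lies on line SX with SN:NX = 5:3 ⇒ N = (-5/8, 15/8)
5. H is where the line through R parallel to GN meets line DN ⇒ H = (7/24, 11/24)
6. Y is where the line through H parallel to NG meets line MG ⇒ Y = (-7/9, 22/9)
Y = M + t·(G−M) with t = 1/15, so MY:YG = t:(1−t) = 1/15:14/15

MY:YG = 1/14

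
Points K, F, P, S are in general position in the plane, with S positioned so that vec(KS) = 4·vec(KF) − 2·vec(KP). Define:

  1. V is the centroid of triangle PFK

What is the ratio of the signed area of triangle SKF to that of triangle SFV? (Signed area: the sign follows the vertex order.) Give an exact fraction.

[SKF]:[SFV] = -6

Set K = (0, 0), F = (1, 0), P = (0, 1), S = (4, -2); any affine frame gives the same invariant.
1. V is the centroid of triangle PFK ⇒ V = (1/3, 1/3)
2·[SKF] = -2, 2·[SFV] = 1/3
[SKF]:[SFV] = -2:1/3 = -6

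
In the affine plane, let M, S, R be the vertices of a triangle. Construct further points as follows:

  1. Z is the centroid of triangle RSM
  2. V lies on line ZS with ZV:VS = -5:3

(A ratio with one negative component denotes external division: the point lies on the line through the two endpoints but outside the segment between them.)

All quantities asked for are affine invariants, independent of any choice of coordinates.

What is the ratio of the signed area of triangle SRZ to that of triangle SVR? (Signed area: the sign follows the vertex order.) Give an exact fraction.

Choose coordinates M = (0, 0), S = (1, 0), R = (0, 1).
1. Z is the centroid of triangle RSM ⇒ Z = (1/3, 1/3)
2. V lies on line ZS with ZV:VS = -5:3 ⇒ V = (2, -1/2)
2·[SRZ] = 1/3, 2·[SVR] = 1/2
[SRZ]:[SVR] = 1/3:1/2 = 2/3

[SRZ]:[SVR] = 2/3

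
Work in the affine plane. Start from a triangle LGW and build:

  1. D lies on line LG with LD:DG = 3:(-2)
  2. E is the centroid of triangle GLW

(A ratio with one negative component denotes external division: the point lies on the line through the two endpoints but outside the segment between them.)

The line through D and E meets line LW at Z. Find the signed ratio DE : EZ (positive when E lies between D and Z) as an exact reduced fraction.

Assign L = (0, 0), G = (1, 0), W = (0, 1) — the answer is frame-independent, so this choice is without loss of generality.
1. D lies on line LG with LD:DG = 3:(-2) ⇒ D = (3, 0)
2. E is the centroid of triangle GLW ⇒ E = (1/3, 1/3)
line DE meets LW at Z = (0, 3/8)
E = D + t·(Z−D) with t = 8/9, so DE:EZ = 8/9:1/9

DE:EZ = 8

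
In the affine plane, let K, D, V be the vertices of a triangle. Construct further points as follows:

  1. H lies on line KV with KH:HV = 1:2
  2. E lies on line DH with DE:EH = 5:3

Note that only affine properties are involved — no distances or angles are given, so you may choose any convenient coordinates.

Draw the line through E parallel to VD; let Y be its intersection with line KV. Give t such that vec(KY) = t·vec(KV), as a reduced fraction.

t = 7/12

Set K = (0, 0), D = (1, 0), V = (0, 1); any affine frame gives the same invariant.
1. H lies on line KV with KH:HV = 1:2 ⇒ H = (0, 1/3)
2. E lies on line DH with DE:EH = 5:3 ⇒ E = (3/8, 5/24)
through E parallel to VD: direction (1, -1); meets KV at Y = (0, 7/12)
Y = K + t·(V−K) with t = 7/12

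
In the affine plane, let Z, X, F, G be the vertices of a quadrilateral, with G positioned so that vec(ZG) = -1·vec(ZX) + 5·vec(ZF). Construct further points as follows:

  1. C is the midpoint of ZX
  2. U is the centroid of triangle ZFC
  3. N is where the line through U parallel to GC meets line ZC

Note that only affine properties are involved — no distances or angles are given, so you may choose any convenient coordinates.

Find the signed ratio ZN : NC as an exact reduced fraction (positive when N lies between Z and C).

Choose coordinates Z = (0, 0), X = (1, 0), F = (0, 1), G = (-1, 5).
1. C is the midpoint of ZX ⇒ C = (1/2, 0)
2. U is the centroid of triangle ZFC ⇒ U = (1/6, 1/3)
3. N is where the line through U parallel to GC meets line ZC ⇒ N = (4/15, 0)
N = Z + t·(C−Z) with t = 8/15, so ZN:NC = t:(1−t) = 8/15:7/15

ZN:NC = 8/7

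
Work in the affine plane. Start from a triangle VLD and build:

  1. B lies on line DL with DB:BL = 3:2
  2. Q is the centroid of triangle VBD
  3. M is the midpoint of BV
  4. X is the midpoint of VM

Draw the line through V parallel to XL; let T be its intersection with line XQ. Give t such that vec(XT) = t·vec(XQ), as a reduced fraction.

Choose coordinates V = (0, 0), L = (1, 0), D = (0, 1).
1. B lies on line DL with DB:BL = 3:2 ⇒ B = (3/5, 2/5)
2. Q is the centroid of triangle VBD ⇒ Q = (1/5, 7/15)
3. M is the midpoint of BV ⇒ M = (3/10, 1/5)
4. X is the midpoint of VM ⇒ X = (3/20, 1/10)
through V parallel to XL: direction (17/20, -1/10); meets XQ at T = (51/380, -3/190)
T = X + t·(Q−X) with t = -6/19

t = -6/19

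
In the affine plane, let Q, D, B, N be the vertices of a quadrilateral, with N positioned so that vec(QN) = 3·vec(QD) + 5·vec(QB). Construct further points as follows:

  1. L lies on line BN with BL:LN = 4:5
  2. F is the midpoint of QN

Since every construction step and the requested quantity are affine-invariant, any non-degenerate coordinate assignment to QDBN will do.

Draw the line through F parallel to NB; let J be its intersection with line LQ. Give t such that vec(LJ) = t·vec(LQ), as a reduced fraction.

Assign Q = (0, 0), D = (1, 0), B = (0, 1), N = (3, 5) — the answer is frame-independent, so this choice is without loss of generality.
1. L lies on line BN with BL:LN = 4:5 ⇒ L = (4/3, 25/9)
2. F is the midpoint of QN ⇒ F = (3/2, 5/2)
through F parallel to NB: direction (-3, -4); meets LQ at J = (2/3, 25/18)
J = L + t·(Q−L) with t = 1/2

t = 1/2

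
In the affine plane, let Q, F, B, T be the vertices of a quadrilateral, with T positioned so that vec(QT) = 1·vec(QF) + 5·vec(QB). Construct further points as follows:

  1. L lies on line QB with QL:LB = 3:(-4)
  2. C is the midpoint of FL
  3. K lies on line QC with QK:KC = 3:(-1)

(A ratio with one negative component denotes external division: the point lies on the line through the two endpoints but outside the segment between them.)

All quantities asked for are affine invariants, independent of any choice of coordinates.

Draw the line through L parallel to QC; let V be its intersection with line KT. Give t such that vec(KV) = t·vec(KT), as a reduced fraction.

t = -3/8

Assign Q = (0, 0), F = (1, 0), B = (0, 1), T = (1, 5) — the answer is frame-independent, so this choice is without loss of generality.
1. L lies on line QB with QL:LB = 3:(-4) ⇒ L = (0, -3)
2. C is the midpoint of FL ⇒ C = (1/2, -3/2)
3. K lies on line QC with QK:KC = 3:(-1) ⇒ K = (3/4, -9/4)
through L parallel to QC: direction (1/2, -3/2); meets KT at V = (21/32, -159/32)
V = K + t·(T−K) with t = -3/8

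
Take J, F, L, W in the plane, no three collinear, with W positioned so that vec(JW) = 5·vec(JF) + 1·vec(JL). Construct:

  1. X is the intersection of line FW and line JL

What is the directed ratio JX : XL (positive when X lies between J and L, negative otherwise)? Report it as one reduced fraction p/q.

JX:XL = -1/5

Assign J = (0, 0), F = (1, 0), L = (0, 1), W = (5, 1) — the answer is frame-independent, so this choice is without loss of generality.
1. X is the intersection of line FW and line JL ⇒ X = (0, -1/4)
X = J + t·(L−J) with t = -1/4, so JX:XL = t:(1−t) = -1/4:5/4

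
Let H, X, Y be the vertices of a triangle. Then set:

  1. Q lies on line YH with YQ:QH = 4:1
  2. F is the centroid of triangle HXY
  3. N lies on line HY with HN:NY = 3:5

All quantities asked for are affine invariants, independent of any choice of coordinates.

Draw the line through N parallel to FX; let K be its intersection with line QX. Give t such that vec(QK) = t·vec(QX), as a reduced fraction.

Work in coordinates with H = (0, 0), X = (1, 0), Y = (0, 1).
1. Q lies on line YH with YQ:QH = 4:1 ⇒ Q = (0, 1/5)
2. F is the centroid of triangle HXY ⇒ F = (1/3, 1/3)
3. N lies on line HY with HN:NY = 3:5 ⇒ N = (0, 3/8)
through N parallel to FX: direction (2/3, -1/3); meets QX at K = (7/12, 1/12)
K = Q + t·(X−Q) with t = 7/12

t = 7/12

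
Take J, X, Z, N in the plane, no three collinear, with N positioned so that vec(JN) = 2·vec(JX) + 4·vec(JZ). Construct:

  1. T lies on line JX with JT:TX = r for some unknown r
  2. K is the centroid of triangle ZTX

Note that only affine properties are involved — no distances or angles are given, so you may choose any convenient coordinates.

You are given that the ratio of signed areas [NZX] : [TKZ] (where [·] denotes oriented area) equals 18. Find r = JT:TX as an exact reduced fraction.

r = 1/5

Work in coordinates with J = (0, 0), X = (1, 0), Z = (0, 1), N = (2, 4).
1. With JT:TX = r, write λ = r/(r+1) so T = J + λ·(X−J); T is affine-linear in λ
2. K is the centroid of triangle ZTX ⇒ K is an affine combination of earlier points and hence also affine-linear in λ
Every point depending on T is an affine combination of T and λ-independent points, so each such coordinate is linear in λ; the λ² term in each signed area is a multiple of (X−J)×(X−J) = 0, so 2·[NZX] and 2·[TKZ] are each linear in λ. Evaluating at λ=0 and λ=1:
  2·[NZX] = 5,   2·[TKZ] = -1/3·λ + 1/3
So [NZX]:[TKZ] = (5) / (-1/3·λ + 1/3). Setting this equal to 18:
  5 = 18·(-1/3·λ + 1/3)  ⇒  λ = 1/6
Then r = λ/(1−λ) = (1/6)/(5/6) = 1/5. Check: with r = 1/5, T = (1/6, 0) and [NZX]:[TKZ] = 18 as required.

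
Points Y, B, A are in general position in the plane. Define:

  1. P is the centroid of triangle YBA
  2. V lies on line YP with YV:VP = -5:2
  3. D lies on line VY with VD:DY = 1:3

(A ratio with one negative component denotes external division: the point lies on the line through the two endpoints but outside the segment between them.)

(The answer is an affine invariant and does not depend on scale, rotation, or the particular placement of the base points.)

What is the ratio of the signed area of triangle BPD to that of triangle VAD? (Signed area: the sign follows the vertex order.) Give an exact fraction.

Set Y = (0, 0), B = (1, 0), A = (0, 1); any affine frame gives the same invariant.
1. P is the centroid of triangle YBA ⇒ P = (1/3, 1/3)
2. V lies on line YP with YV:VP = -5:2 ⇒ V = (5/9, 5/9)
3. D lies on line VY with VD:DY = 1:3 ⇒ D = (5/12, 5/12)
2·[BPD] = -1/12, 2·[VAD] = 5/36
[BPD]:[VAD] = -1/12:5/36 = -3/5

[BPD]:[VAD] = -3/5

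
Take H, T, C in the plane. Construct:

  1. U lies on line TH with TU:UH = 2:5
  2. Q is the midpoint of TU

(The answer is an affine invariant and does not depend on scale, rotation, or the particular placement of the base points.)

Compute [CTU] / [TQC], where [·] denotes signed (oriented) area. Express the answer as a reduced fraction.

[CTU]:[TQC] = 2

Assign H = (0, 0), T = (1, 0), C = (0, 1) — the answer is frame-independent, so this choice is without loss of generality.
1. U lies on line TH with TU:UH = 2:5 ⇒ U = (5/7, 0)
2. Q is the midpoint of TU ⇒ Q = (6/7, 0)
2·[CTU] = -2/7, 2·[TQC] = -1/7
[CTU]:[TQC] = -2/7:-1/7 = 2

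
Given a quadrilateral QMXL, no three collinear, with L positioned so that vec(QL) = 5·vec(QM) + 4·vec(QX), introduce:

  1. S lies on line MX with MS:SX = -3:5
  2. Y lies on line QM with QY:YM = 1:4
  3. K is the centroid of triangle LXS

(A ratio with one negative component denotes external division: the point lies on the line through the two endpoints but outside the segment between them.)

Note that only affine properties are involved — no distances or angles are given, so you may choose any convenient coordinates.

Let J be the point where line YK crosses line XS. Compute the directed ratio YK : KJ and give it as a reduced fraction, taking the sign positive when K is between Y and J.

Choose coordinates Q = (0, 0), M = (1, 0), X = (0, 1), L = (5, 4).
1. S lies on line MX with MS:SX = -3:5 ⇒ S = (5/2, -3/2)
2. Y lies on line QM with QY:YM = 1:4 ⇒ Y = (1/5, 0)
3. K is the centroid of triangle LXS ⇒ K = (5/2, 7/6)
line YK meets XS at J = (19/26, 7/26)
K = Y + t·(J−Y) with t = 13/3, so YK:KJ = 13/3:-10/3

YK:KJ = -13/10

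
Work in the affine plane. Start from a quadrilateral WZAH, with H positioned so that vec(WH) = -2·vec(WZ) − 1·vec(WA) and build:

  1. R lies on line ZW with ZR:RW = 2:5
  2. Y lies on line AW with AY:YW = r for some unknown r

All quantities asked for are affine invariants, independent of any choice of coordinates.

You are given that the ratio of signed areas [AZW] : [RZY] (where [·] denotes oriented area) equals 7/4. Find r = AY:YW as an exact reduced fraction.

r = -3/2

Choose coordinates W = (0, 0), Z = (1, 0), A = (0, 1), H = (-2, -1).
1. R lies on line ZW with ZR:RW = 2:5 ⇒ R = (5/7, 0)
2. With AY:YW = r, write λ = r/(r+1) so Y = A + λ·(W−A); Y is affine-linear in λ
Every point depending on Y is an affine combination of Y and λ-independent points, so each such coordinate is linear in λ; the λ² term in each signed area is a multiple of (W−A)×(W−A) = 0, so 2·[AZW] and 2·[RZY] are each linear in λ. Evaluating at λ=0 and λ=1:
  2·[AZW] = -1,   2·[RZY] = -2/7·λ + 2/7
So [AZW]:[RZY] = (-1) / (-2/7·λ + 2/7). Setting this equal to 7/4:
  -1 = 7/4·(-2/7·λ + 2/7)  ⇒  λ = 3
Then r = λ/(1−λ) = (3)/(-2) = -3/2. Check: with r = -3/2, Y = (0, -2) and [AZW]:[RZY] = 7/4 as required.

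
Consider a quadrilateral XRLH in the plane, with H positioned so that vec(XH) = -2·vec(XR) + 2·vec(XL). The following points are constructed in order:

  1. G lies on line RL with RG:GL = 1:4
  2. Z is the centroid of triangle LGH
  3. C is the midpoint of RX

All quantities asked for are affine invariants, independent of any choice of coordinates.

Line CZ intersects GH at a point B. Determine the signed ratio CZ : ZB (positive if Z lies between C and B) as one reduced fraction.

Work in coordinates with X = (0, 0), R = (1, 0), L = (0, 1), H = (-2, 2).
1. G lies on line RL with RG:GL = 1:4 ⇒ G = (4/5, 1/5)
2. Z is the centroid of triangle LGH ⇒ Z = (-2/5, 16/15)
3. C is the midpoint of RX ⇒ C = (1/2, 0)
line CZ meets GH at B = (-46/205, 176/205)
Z = C + t·(B−C) with t = 41/33, so CZ:ZB = 41/33:-8/33

CZ:ZB = -41/8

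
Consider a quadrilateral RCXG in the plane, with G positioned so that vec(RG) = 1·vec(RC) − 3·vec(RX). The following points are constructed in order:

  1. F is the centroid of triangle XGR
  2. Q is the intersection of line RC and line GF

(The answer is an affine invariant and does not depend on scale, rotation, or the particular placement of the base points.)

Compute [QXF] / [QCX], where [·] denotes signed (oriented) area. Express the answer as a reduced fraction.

[QXF]:[QCX] = -1/9

Set R = (0, 0), C = (1, 0), X = (0, 1), G = (1, -3); any affine frame gives the same invariant.
1. F is the centroid of triangle XGR ⇒ F = (1/3, -2/3)
2. Q is the intersection of line RC and line GF ⇒ Q = (1/7, 0)
2·[QXF] = -2/21, 2·[QCX] = 6/7
[QXF]:[QCX] = -2/21:6/7 = -1/9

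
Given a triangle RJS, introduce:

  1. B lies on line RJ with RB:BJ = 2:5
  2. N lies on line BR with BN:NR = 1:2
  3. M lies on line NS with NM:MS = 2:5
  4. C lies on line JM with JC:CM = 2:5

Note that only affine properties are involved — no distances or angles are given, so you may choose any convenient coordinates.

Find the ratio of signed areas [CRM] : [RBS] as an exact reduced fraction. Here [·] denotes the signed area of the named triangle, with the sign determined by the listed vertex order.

Work in coordinates with R = (0, 0), J = (1, 0), S = (0, 1).
1. B lies on line RJ with RB:BJ = 2:5 ⇒ B = (2/7, 0)
2. N lies on line BR with BN:NR = 1:2 ⇒ N = (4/21, 0)
3. M lies on line NS with NM:MS = 2:5 ⇒ M = (20/147, 2/7)
4. C lies on line JM with JC:CM = 2:5 ⇒ C = (775/1029, 4/49)
2·[CRM] = -10/49, 2·[RBS] = 2/7
[CRM]:[RBS] = -10/49:2/7 = -5/7

[CRM]:[RBS] = -5/7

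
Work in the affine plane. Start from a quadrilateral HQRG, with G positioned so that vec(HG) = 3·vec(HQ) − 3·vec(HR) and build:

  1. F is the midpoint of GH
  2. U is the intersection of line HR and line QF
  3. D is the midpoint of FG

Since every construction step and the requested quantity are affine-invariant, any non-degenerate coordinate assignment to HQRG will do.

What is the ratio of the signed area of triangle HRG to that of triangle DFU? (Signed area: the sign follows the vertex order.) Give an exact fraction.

Work in coordinates with H = (0, 0), Q = (1, 0), R = (0, 1), G = (3, -3).
1. F is the midpoint of GH ⇒ F = (3/2, -3/2)
2. U is the intersection of line HR and line QF ⇒ U = (0, 3)
3. D is the midpoint of FG ⇒ D = (9/4, -9/4)
2·[HRG] = -3, 2·[DFU] = -9/4
[HRG]:[DFU] = -3:-9/4 = 4/3

[HRG]:[DFU] = 4/3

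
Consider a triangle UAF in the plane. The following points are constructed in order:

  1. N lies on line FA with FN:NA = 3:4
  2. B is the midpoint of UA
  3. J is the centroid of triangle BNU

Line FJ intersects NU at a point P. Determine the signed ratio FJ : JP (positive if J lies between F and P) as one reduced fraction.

FJ:JP = -11/2

Assign U = (0, 0), A = (1, 0), F = (0, 1) — the answer is frame-independent, so this choice is without loss of generality.
1. N lies on line FA with FN:NA = 3:4 ⇒ N = (3/7, 4/7)
2. B is the midpoint of UA ⇒ B = (1/2, 0)
3. J is the centroid of triangle BNU ⇒ J = (13/42, 4/21)
line FJ meets NU at P = (39/154, 26/77)
J = F + t·(P−F) with t = 11/9, so FJ:JP = 11/9:-2/9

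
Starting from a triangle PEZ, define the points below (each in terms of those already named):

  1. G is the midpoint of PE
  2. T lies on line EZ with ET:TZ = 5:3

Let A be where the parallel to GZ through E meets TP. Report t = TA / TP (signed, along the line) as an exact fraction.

Choose coordinates P = (0, 0), E = (1, 0), Z = (0, 1).
1. G is the midpoint of PE ⇒ G = (1/2, 0)
2. T lies on line EZ with ET:TZ = 5:3 ⇒ T = (3/8, 5/8)
through E parallel to GZ: direction (-1/2, 1); meets TP at A = (6/11, 10/11)
A = T + t·(P−T) with t = -5/11

t = -5/11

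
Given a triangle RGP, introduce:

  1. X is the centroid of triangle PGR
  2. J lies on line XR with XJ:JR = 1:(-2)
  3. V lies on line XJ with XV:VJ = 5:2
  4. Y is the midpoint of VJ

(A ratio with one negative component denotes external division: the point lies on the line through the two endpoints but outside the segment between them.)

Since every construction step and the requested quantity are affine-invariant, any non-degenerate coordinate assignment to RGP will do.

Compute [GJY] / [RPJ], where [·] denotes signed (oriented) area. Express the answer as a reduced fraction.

Assign R = (0, 0), G = (1, 0), P = (0, 1) — the answer is frame-independent, so this choice is without loss of generality.
1. X is the centroid of triangle PGR ⇒ X = (1/3, 1/3)
2. J lies on line XR with XJ:JR = 1:(-2) ⇒ J = (2/3, 2/3)
3. V lies on line XJ with XV:VJ = 5:2 ⇒ V = (4/7, 4/7)
4. Y is the midpoint of VJ ⇒ Y = (13/21, 13/21)
2·[GJY] = 1/21, 2·[RPJ] = -2/3
[GJY]:[RPJ] = 1/21:-2/3 = -1/14

[GJY]:[RPJ] = -1/14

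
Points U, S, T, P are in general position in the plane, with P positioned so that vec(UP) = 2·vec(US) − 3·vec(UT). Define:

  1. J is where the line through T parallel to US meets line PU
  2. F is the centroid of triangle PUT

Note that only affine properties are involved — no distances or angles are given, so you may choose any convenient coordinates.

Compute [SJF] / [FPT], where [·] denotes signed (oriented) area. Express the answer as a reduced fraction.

[SJF]:[FPT] = 13/6

Set U = (0, 0), S = (1, 0), T = (0, 1), P = (2, -3); any affine frame gives the same invariant.
1. J is where the line through T parallel to US meets line PU ⇒ J = (-2/3, 1)
2. F is the centroid of triangle PUT ⇒ F = (2/3, -2/3)
2·[SJF] = 13/9, 2·[FPT] = 2/3
[SJF]:[FPT] = 13/9:2/3 = 13/6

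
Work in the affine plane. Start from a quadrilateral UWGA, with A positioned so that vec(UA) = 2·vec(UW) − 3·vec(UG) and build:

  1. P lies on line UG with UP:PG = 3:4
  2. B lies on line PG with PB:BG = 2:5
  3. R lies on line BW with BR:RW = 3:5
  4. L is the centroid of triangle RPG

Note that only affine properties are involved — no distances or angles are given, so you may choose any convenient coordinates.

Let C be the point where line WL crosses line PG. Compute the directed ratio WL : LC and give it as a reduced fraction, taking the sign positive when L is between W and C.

Choose coordinates U = (0, 0), W = (1, 0), G = (0, 1), A = (2, -3).
1. P lies on line UG with UP:PG = 3:4 ⇒ P = (0, 3/7)
2. B lies on line PG with PB:BG = 2:5 ⇒ B = (0, 29/49)
3. R lies on line BW with BR:RW = 3:5 ⇒ R = (3/8, 145/392)
4. L is the centroid of triangle RPG ⇒ L = (1/8, 235/392)
line WL meets PG at C = (0, 235/343)
L = W + t·(C−W) with t = 7/8, so WL:LC = 7/8:1/8

WL:LC = 7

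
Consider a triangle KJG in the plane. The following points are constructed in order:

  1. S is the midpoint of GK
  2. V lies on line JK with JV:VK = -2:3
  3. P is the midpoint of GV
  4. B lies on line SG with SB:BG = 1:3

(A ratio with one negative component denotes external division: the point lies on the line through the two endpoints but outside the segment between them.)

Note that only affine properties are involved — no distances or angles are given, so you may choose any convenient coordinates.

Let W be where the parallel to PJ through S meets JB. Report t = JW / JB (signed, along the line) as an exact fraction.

Set K = (0, 0), J = (1, 0), G = (0, 1); any affine frame gives the same invariant.
1. S is the midpoint of GK ⇒ S = (0, 1/2)
2. V lies on line JK with JV:VK = -2:3 ⇒ V = (3, 0)
3. P is the midpoint of GV ⇒ P = (3/2, 1/2)
4. B lies on line SG with SB:BG = 1:3 ⇒ B = (0, 5/8)
through S parallel to PJ: direction (-1/2, -1/2); meets JB at W = (1/13, 15/26)
W = J + t·(B−J) with t = 12/13

t = 12/13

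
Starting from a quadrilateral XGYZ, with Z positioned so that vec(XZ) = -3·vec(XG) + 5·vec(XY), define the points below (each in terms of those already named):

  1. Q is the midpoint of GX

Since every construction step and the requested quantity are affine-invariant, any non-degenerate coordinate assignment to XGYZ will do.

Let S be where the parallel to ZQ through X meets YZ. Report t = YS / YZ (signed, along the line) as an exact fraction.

t = 7/2

Set X = (0, 0), G = (1, 0), Y = (0, 1), Z = (-3, 5); any affine frame gives the same invariant.
1. Q is the midpoint of GX ⇒ Q = (1/2, 0)
through X parallel to ZQ: direction (7/2, -5); meets YZ at S = (-21/2, 15)
S = Y + t·(Z−Y) with t = 7/2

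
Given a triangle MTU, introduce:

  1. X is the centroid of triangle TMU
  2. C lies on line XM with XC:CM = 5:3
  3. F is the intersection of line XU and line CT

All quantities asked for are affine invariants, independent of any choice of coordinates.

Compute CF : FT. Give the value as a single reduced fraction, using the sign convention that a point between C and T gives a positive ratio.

Set M = (0, 0), T = (1, 0), U = (0, 1); any affine frame gives the same invariant.
1. X is the centroid of triangle TMU ⇒ X = (1/3, 1/3)
2. C lies on line XM with XC:CM = 5:3 ⇒ C = (1/8, 1/8)
3. F is the intersection of line XU and line CT ⇒ F = (6/13, 1/13)
F = C + t·(T−C) with t = 5/13, so CF:FT = t:(1−t) = 5/13:8/13

CF:FT = 5/8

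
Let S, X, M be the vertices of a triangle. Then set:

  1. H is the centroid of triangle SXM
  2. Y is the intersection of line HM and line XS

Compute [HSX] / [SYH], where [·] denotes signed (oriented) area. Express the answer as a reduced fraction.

Set S = (0, 0), X = (1, 0), M = (0, 1); any affine frame gives the same invariant.
1. H is the centroid of triangle SXM ⇒ H = (1/3, 1/3)
2. Y is the intersection of line HM and line XS ⇒ Y = (1/2, 0)
2·[HSX] = 1/3, 2·[SYH] = 1/6
[HSX]:[SYH] = 1/3:1/6 = 2

[HSX]:[SYH] = 2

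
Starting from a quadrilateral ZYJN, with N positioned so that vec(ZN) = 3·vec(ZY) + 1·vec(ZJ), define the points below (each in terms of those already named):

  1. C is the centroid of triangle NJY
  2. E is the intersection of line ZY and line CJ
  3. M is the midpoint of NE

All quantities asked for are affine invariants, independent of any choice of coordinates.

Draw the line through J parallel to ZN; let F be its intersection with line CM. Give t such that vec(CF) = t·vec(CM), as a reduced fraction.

Work in coordinates with Z = (0, 0), Y = (1, 0), J = (0, 1), N = (3, 1).
1. C is the centroid of triangle NJY ⇒ C = (4/3, 2/3)
2. E is the intersection of line ZY and line CJ ⇒ E = (4, 0)
3. M is the midpoint of NE ⇒ M = (7/2, 1/2)
through J parallel to ZN: direction (3, 1); meets CM at F = (-9/16, 13/16)
F = C + t·(M−C) with t = -7/8

t = -7/8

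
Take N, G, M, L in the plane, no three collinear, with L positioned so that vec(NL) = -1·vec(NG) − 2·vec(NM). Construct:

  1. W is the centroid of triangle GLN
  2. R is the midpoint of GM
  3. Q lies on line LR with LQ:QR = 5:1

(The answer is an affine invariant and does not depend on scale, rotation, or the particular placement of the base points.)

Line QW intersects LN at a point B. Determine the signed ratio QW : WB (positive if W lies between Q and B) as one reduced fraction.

Set N = (0, 0), G = (1, 0), M = (0, 1), L = (-1, -2); any affine frame gives the same invariant.
1. W is the centroid of triangle GLN ⇒ W = (0, -2/3)
2. R is the midpoint of GM ⇒ R = (1/2, 1/2)
3. Q lies on line LR with LQ:QR = 5:1 ⇒ Q = (1/4, 1/12)
line QW meets LN at B = (2/3, 4/3)
W = Q + t·(B−Q) with t = -3/5, so QW:WB = -3/5:8/5

QW:WB = -3/8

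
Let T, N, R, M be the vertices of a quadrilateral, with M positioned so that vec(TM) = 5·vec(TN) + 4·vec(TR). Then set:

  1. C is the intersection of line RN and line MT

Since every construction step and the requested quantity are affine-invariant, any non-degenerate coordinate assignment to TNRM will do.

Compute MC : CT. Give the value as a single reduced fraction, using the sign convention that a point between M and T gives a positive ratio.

Choose coordinates T = (0, 0), N = (1, 0), R = (0, 1), M = (5, 4).
1. C is the intersection of line RN and line MT ⇒ C = (5/9, 4/9)
C = M + t·(T−M) with t = 8/9, so MC:CT = t:(1−t) = 8/9:1/9

MC:CT = 8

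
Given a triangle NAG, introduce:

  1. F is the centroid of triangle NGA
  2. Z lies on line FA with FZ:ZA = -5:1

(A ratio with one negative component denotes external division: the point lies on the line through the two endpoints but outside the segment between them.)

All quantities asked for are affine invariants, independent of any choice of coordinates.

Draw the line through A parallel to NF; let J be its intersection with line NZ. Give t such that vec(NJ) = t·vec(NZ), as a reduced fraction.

Assign N = (0, 0), A = (1, 0), G = (0, 1) — the answer is frame-independent, so this choice is without loss of generality.
1. F is the centroid of triangle NGA ⇒ F = (1/3, 1/3)
2. Z lies on line FA with FZ:ZA = -5:1 ⇒ Z = (7/6, -1/12)
through A parallel to NF: direction (1/3, 1/3); meets NZ at J = (14/15, -1/15)
J = N + t·(Z−N) with t = 4/5

t = 4/5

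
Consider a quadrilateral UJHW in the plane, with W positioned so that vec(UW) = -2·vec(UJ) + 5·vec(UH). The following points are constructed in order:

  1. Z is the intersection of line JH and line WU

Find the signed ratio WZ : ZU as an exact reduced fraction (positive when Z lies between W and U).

Choose coordinates U = (0, 0), J = (1, 0), H = (0, 1), W = (-2, 5).
1. Z is the intersection of line JH and line WU ⇒ Z = (-2/3, 5/3)
Z = W + t·(U−W) with t = 2/3, so WZ:ZU = t:(1−t) = 2/3:1/3

WZ:ZU = 2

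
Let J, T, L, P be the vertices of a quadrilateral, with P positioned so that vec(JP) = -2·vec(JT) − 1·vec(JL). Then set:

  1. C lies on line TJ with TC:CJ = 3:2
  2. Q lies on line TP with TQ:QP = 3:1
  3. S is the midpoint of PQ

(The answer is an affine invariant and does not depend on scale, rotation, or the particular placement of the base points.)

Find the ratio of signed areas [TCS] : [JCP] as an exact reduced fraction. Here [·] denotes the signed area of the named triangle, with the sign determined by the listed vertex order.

Set J = (0, 0), T = (1, 0), L = (0, 1), P = (-2, -1); any affine frame gives the same invariant.
1. C lies on line TJ with TC:CJ = 3:2 ⇒ C = (2/5, 0)
2. Q lies on line TP with TQ:QP = 3:1 ⇒ Q = (-5/4, -3/4)
3. S is the midpoint of PQ ⇒ S = (-13/8, -7/8)
2·[TCS] = 21/40, 2·[JCP] = -2/5
[TCS]:[JCP] = 21/40:-2/5 = -21/16

[TCS]:[JCP] = -21/16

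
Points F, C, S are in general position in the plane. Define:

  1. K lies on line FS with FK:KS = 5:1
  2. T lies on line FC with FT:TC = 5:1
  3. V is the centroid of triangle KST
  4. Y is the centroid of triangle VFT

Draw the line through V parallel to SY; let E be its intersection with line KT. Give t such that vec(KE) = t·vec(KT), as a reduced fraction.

t = 9/23

Assign F = (0, 0), C = (1, 0), S = (0, 1) — the answer is frame-independent, so this choice is without loss of generality.
1. K lies on line FS with FK:KS = 5:1 ⇒ K = (0, 5/6)
2. T lies on line FC with FT:TC = 5:1 ⇒ T = (5/6, 0)
3. V is the centroid of triangle KST ⇒ V = (5/18, 11/18)
4. Y is the centroid of triangle VFT ⇒ Y = (10/27, 11/54)
through V parallel to SY: direction (10/27, -43/54); meets KT at E = (15/46, 35/69)
E = K + t·(T−K) with t = 9/23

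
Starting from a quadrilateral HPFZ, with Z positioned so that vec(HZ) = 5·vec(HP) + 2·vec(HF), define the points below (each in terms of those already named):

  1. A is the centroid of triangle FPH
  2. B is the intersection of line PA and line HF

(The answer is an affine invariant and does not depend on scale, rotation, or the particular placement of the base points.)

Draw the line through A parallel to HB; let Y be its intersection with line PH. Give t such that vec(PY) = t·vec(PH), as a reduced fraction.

t = 2/3

Assign H = (0, 0), P = (1, 0), F = (0, 1), Z = (5, 2) — the answer is frame-independent, so this choice is without loss of generality.
1. A is the centroid of triangle FPH ⇒ A = (1/3, 1/3)
2. B is the intersection of line PA and line HF ⇒ B = (0, 1/2)
through A parallel to HB: direction (0, 1/2); meets PH at Y = (1/3, 0)
Y = P + t·(H−P) with t = 2/3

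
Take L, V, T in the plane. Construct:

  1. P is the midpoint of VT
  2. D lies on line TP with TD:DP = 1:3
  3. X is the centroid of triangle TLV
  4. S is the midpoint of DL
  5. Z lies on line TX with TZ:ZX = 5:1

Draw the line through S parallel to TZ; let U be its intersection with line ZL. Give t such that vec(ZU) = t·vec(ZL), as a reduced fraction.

t = 7/16

Assign L = (0, 0), V = (1, 0), T = (0, 1) — the answer is frame-independent, so this choice is without loss of generality.
1. P is the midpoint of VT ⇒ P = (1/2, 1/2)
2. D lies on line TP with TD:DP = 1:3 ⇒ D = (1/8, 7/8)
3. X is the centroid of triangle TLV ⇒ X = (1/3, 1/3)
4. S is the midpoint of DL ⇒ S = (1/16, 7/16)
5. Z lies on line TX with TZ:ZX = 5:1 ⇒ Z = (5/18, 4/9)
through S parallel to TZ: direction (5/18, -5/9); meets ZL at U = (5/32, 1/4)
U = Z + t·(L−Z) with t = 7/16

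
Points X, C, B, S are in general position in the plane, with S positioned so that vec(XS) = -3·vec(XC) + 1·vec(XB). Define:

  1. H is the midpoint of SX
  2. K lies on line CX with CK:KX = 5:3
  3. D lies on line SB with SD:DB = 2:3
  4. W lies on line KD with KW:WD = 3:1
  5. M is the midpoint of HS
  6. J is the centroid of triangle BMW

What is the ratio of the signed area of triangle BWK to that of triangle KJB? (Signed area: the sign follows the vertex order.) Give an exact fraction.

Set X = (0, 0), C = (1, 0), B = (0, 1), S = (-3, 1); any affine frame gives the same invariant.
1. H is the midpoint of SX ⇒ H = (-3/2, 1/2)
2. K lies on line CX with CK:KX = 5:3 ⇒ K = (3/8, 0)
3. D lies on line SB with SD:DB = 2:3 ⇒ D = (-9/5, 1)
4. W lies on line KD with KW:WD = 3:1 ⇒ W = (-201/160, 3/4)
5. M is the midpoint of HS ⇒ M = (-9/4, 3/4)
6. J is the centroid of triangle BMW ⇒ J = (-187/160, 5/6)
2·[BWK] = 27/20, 2·[KJB] = -197/160
[BWK]:[KJB] = 27/20:-197/160 = -216/197

[BWK]:[KJB] = -216/197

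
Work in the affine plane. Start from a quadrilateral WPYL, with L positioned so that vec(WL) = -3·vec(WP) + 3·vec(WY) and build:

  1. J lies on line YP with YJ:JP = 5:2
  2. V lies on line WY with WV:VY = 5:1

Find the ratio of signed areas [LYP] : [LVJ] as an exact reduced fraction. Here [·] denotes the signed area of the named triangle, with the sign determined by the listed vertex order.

Work in coordinates with W = (0, 0), P = (1, 0), Y = (0, 1), L = (-3, 3).
1. J lies on line YP with YJ:JP = 5:2 ⇒ J = (5/7, 2/7)
2. V lies on line WY with WV:VY = 5:1 ⇒ V = (0, 5/6)
2·[LYP] = -1, 2·[LVJ] = -2/21
[LYP]:[LVJ] = -1:-2/21 = 21/2

[LYP]:[LVJ] = 21/2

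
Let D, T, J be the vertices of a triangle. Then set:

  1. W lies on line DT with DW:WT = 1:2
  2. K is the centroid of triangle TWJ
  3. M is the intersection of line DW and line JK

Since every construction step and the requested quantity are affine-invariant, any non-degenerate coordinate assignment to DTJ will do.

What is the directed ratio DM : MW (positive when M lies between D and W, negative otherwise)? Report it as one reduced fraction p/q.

DM:MW = -2

Choose coordinates D = (0, 0), T = (1, 0), J = (0, 1).
1. W lies on line DT with DW:WT = 1:2 ⇒ W = (1/3, 0)
2. K is the centroid of triangle TWJ ⇒ K = (4/9, 1/3)
3. M is the intersection of line DW and line JK ⇒ M = (2/3, 0)
M = D + t·(W−D) with t = 2, so DM:MW = t:(1−t) = 2:-1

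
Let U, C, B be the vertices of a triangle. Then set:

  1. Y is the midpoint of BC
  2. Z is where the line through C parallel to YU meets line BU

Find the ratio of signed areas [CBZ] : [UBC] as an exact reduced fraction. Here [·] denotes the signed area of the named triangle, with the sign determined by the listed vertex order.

[CBZ]:[UBC] = -2

Assign U = (0, 0), C = (1, 0), B = (0, 1) — the answer is frame-independent, so this choice is without loss of generality.
1. Y is the midpoint of BC ⇒ Y = (1/2, 1/2)
2. Z is where the line through C parallel to YU meets line BU ⇒ Z = (0, -1)
2·[CBZ] = 2, 2·[UBC] = -1
[CBZ]:[UBC] = 2:-1 = -2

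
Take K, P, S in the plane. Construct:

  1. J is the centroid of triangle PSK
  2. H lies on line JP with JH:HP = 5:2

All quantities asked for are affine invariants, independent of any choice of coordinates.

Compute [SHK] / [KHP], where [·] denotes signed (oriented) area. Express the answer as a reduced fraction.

[SHK]:[KHP] = 17/2

Set K = (0, 0), P = (1, 0), S = (0, 1); any affine frame gives the same invariant.
1. J is the centroid of triangle PSK ⇒ J = (1/3, 1/3)
2. H lies on line JP with JH:HP = 5:2 ⇒ H = (17/21, 2/21)
2·[SHK] = -17/21, 2·[KHP] = -2/21
[SHK]:[KHP] = -17/21:-2/21 = 17/2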